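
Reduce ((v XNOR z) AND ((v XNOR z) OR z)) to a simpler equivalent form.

By absorption (E AND (E OR v) = E):
= (v XNOR z)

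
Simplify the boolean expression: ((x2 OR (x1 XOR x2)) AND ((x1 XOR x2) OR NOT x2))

By distribution ((E OR v) AND (E OR NOT v) = E):
= (x1 XOR x2)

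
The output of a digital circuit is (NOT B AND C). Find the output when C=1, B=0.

Substituting: (NOT 0 AND 1)
= 1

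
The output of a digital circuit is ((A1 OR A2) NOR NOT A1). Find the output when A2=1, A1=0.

Substituting: ((0 OR 1) NOR NOT 0)
= 0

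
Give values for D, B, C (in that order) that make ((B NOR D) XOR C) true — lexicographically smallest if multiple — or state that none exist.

D=0, B=0, C=0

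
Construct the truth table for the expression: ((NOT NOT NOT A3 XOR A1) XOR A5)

A1 | A5 | A3 | Output
---------------------
0 | 0 | 0 | 1
0 | 0 | 1 | 0
0 | 1 | 0 | 0
0 | 1 | 1 | 1
1 | 0 | 0 | 0
1 | 0 | 1 | 1
1 | 1 | 0 | 1
1 | 1 | 1 | 0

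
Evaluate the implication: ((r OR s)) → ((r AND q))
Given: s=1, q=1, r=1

Antecedent ((r OR s)) = 1; consequent ((r AND q)) = 1.
1 → 1 = 1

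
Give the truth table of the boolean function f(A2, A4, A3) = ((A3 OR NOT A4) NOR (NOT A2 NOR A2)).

A2 | A4 | A3 | Output
---------------------
0 | 0 | 0 | 0
0 | 0 | 1 | 0
0 | 1 | 0 | 1
0 | 1 | 1 | 0
1 | 0 | 0 | 0
1 | 0 | 1 | 0
1 | 1 | 0 | 1
1 | 1 | 1 | 0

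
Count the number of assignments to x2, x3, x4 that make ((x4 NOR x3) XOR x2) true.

Satisfying assignments: (0,0,0), (1,0,1), (1,1,0), (1,1,1)
Count: 4 out of 8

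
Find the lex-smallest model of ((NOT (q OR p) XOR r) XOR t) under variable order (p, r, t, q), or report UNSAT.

p=0, r=0, t=0, q=0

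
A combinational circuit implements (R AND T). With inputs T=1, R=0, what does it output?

Substituting: (0 AND 1)
= 0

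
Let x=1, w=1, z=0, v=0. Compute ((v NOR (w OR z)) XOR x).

Substituting: ((0 NOR (1 OR 0)) XOR 1)
= 1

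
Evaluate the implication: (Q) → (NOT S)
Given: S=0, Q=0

Antecedent (Q) = 0; consequent (NOT S) = 1.
0 → 1 = 1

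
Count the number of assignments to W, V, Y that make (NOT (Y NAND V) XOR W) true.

Satisfying assignments: (0,1,1), (1,0,0), (1,0,1), (1,1,0)
Count: 4 out of 8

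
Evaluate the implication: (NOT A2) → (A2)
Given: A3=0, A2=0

Antecedent (NOT A2) = 1; consequent (A2) = 0.
1 → 0 = 0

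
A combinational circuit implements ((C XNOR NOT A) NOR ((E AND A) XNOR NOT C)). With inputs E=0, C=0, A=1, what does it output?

Substituting: ((0 XNOR NOT 1) NOR ((0 AND 1) XNOR NOT 0))
= 0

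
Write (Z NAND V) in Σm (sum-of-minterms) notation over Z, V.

Σm(0, 1, 2) = (NOT Z AND NOT V) OR (NOT Z AND V) OR (Z AND NOT V)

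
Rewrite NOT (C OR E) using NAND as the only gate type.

(((C NAND C) NAND (E NAND E)) NAND ((C NAND C) NAND (E NAND E)))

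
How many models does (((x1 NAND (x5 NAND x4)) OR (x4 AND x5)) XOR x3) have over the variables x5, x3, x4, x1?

Satisfying assignments: (0,0,0,0), (0,0,1,0), (0,1,0,1), (0,1,1,1), (1,0,0,0), (1,0,1,0), (1,0,1,1), (1,1,0,1)
Count: 8 out of 16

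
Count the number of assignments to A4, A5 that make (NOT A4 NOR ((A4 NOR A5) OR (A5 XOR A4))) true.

Satisfying assignments: (1,1)
Count: 1 out of 4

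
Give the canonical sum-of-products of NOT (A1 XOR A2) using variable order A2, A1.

Σm(0, 3) = (NOT A2 AND NOT A1) OR (A2 AND A1)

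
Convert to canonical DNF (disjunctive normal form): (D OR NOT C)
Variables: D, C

(NOT D AND NOT C) OR (D AND NOT C) OR (D AND C)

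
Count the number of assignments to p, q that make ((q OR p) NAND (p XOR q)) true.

Satisfying assignments: (0,0), (1,1)
Count: 2 out of 4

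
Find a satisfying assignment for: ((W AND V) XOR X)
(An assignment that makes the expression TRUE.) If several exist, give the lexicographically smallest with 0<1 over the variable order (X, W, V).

X=0, W=1, V=1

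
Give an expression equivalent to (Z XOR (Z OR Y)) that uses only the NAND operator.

((Z NAND (Z NAND ((Z NAND Z) NAND (Y NAND Y)))) NAND (((Z NAND Z) NAND (Y NAND Y)) NAND (Z NAND ((Z NAND Z) NAND (Y NAND Y)))))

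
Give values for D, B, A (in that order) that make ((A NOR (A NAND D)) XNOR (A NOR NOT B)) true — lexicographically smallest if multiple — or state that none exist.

D=0, B=0, A=0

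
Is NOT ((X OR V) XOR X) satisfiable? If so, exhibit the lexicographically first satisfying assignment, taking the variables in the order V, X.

V=0, X=0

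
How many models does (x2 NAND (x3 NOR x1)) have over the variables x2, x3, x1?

Satisfying assignments: (0,0,0), (0,0,1), (0,1,0), (0,1,1), (1,0,1), (1,1,0), (1,1,1)
Count: 7 out of 8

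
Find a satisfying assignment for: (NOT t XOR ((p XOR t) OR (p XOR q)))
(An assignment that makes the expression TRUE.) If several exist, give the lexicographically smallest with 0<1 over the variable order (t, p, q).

t=0, p=0, q=0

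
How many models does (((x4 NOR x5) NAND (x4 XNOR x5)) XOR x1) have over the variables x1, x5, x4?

Satisfying assignments: (0,0,1), (0,1,0), (0,1,1), (1,0,0)
Count: 4 out of 8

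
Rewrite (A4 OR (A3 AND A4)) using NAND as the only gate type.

((A4 NAND A4) NAND (((A3 NAND A4) NAND (A3 NAND A4)) NAND ((A3 NAND A4) NAND (A3 NAND A4))))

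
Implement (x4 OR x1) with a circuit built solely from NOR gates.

((x4 NOR x1) NOR (x4 NOR x1))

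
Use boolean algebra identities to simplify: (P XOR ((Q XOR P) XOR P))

By XOR self-cancellation ((E XOR v) XOR v = E):
= (Q XOR P)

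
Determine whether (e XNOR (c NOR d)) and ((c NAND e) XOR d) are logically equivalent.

No. Counterexample: with d=0, c=0, e=0, Expression 1 = 0 but Expression 2 = 1.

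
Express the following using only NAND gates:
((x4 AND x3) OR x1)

((((x4 NAND x3) NAND (x4 NAND x3)) NAND ((x4 NAND x3) NAND (x4 NAND x3))) NAND (x1 NAND x1))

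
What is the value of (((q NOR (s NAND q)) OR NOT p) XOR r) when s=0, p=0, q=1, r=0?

Substituting: (((1 NOR (0 NAND 1)) OR NOT 0) XOR 0)
= 1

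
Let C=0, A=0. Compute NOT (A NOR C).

Substituting: NOT (0 NOR 0)
= 0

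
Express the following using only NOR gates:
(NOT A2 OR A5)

(((A2 NOR A2) NOR A5) NOR ((A2 NOR A2) NOR A5))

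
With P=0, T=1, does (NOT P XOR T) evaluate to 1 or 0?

Substituting: (NOT 0 XOR 1)
= 0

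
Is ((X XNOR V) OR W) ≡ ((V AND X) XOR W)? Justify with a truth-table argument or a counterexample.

No. Counterexample: with V=0, W=0, X=0, Expression 1 = 1 but Expression 2 = 0.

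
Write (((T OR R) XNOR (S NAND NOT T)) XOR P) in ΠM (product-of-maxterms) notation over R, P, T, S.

ΠM(0, 5, 6, 7, 9, 12, 14, 15) = (R OR P OR T OR S) AND (R OR NOT P OR T OR NOT S) AND (R OR NOT P OR NOT T OR S) AND (R OR NOT P OR NOT T OR NOT S) AND (NOT R OR P OR T OR NOT S) AND (NOT R OR NOT P OR T OR S) AND (NOT R OR NOT P OR NOT T OR S) AND (NOT R OR NOT P OR NOT T OR NOT S)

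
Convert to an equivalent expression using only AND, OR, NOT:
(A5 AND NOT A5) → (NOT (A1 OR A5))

NOT (A5 AND NOT A5) OR (NOT (A1 OR A5))
(Implication elimination: A → B = NOT A OR B)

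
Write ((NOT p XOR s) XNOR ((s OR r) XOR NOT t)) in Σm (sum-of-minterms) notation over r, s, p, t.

Σm(0, 3, 4, 7, 9, 10, 12, 15) = (NOT r AND NOT s AND NOT p AND NOT t) OR (NOT r AND NOT s AND p AND t) OR (NOT r AND s AND NOT p AND NOT t) OR (NOT r AND s AND p AND t) OR (r AND NOT s AND NOT p AND t) OR (r AND NOT s AND p AND NOT t) OR (r AND s AND NOT p AND NOT t) OR (r AND s AND p AND t)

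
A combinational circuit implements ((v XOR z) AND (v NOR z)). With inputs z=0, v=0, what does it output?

Substituting: ((0 XOR 0) AND (0 NOR 0))
= 0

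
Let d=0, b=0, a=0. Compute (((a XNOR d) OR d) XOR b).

Substituting: (((0 XNOR 0) OR 0) XOR 0)
= 1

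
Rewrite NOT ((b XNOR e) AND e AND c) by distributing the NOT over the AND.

NOT (b XNOR e) OR NOT e OR NOT c
De Morgan's: NOT(AND of terms) = OR of negations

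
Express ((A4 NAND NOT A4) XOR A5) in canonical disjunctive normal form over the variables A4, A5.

(NOT A4 AND NOT A5) OR (A4 AND NOT A5)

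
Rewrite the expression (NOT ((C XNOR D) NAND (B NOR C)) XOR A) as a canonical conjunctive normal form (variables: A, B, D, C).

(A OR B OR D OR NOT C) AND (A OR B OR NOT D OR C) AND (A OR B OR NOT D OR NOT C) AND (A OR NOT B OR D OR C) AND (A OR NOT B OR D OR NOT C) AND (A OR NOT B OR NOT D OR C) AND (A OR NOT B OR NOT D OR NOT C) AND (NOT A OR B OR D OR C)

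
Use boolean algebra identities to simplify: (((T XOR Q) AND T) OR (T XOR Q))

By absorption (E OR (E AND v) = E):
= (T XOR Q)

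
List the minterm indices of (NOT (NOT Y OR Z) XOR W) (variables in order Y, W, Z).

Σm(2, 3, 4, 7) = (NOT Y AND W AND NOT Z) OR (NOT Y AND W AND Z) OR (Y AND NOT W AND NOT Z) OR (Y AND W AND Z)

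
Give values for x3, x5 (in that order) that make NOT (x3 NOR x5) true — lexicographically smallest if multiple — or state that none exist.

x3=0, x5=1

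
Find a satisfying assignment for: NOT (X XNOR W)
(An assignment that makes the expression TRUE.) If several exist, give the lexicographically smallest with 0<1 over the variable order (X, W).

X=0, W=1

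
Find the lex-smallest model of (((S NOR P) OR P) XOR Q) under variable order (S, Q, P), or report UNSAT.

S=0, Q=0, P=0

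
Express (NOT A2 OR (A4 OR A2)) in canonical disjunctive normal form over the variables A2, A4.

(NOT A2 AND NOT A4) OR (NOT A2 AND A4) OR (A2 AND NOT A4) OR (A2 AND A4)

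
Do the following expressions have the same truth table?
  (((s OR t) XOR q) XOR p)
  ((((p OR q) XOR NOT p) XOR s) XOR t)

No. Counterexample: with q=0, s=0, p=0, t=0, Expression 1 = 0 but Expression 2 = 1.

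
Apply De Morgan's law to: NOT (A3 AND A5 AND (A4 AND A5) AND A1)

NOT A3 OR NOT A5 OR NOT (A4 AND A5) OR NOT A1
De Morgan's: NOT(AND of terms) = OR of negations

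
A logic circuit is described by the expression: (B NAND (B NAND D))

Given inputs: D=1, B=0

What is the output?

Substituting: (0 NAND (0 NAND 1))
= 1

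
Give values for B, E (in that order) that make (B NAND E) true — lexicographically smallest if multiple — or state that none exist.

B=0, E=0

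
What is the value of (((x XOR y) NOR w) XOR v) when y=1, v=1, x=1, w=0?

Substituting: (((1 XOR 1) NOR 0) XOR 1)
= 0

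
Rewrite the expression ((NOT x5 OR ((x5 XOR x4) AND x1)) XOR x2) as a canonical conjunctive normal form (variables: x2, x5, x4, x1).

(x2 OR NOT x5 OR x4 OR x1) AND (x2 OR NOT x5 OR NOT x4 OR x1) AND (x2 OR NOT x5 OR NOT x4 OR NOT x1) AND (NOT x2 OR x5 OR x4 OR x1) AND (NOT x2 OR x5 OR x4 OR NOT x1) AND (NOT x2 OR x5 OR NOT x4 OR x1) AND (NOT x2 OR x5 OR NOT x4 OR NOT x1) AND (NOT x2 OR NOT x5 OR x4 OR NOT x1)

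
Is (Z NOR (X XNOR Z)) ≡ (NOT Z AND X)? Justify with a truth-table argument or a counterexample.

Yes, they are equivalent — the two output columns agree on all 4 assignments:
Z | X | Expression 1 | Expression 2
-----------------------------------
0 | 0 | 0 | 0
0 | 1 | 1 | 1
1 | 0 | 0 | 0
1 | 1 | 0 | 0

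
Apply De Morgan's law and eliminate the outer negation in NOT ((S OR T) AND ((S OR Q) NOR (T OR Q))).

NOT (S OR T) OR NOT ((S OR Q) NOR (T OR Q))
De Morgan's: NOT(AND of terms) = OR of negations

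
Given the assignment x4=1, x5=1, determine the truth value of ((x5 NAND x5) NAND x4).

Substituting: ((1 NAND 1) NAND 1)
= 1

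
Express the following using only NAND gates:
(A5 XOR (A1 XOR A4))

((A5 NAND (A5 NAND ((A1 NAND (A1 NAND A4)) NAND (A4 NAND (A1 NAND A4))))) NAND (((A1 NAND (A1 NAND A4)) NAND (A4 NAND (A1 NAND A4))) NAND (A5 NAND ((A1 NAND (A1 NAND A4)) NAND (A4 NAND (A1 NAND A4))))))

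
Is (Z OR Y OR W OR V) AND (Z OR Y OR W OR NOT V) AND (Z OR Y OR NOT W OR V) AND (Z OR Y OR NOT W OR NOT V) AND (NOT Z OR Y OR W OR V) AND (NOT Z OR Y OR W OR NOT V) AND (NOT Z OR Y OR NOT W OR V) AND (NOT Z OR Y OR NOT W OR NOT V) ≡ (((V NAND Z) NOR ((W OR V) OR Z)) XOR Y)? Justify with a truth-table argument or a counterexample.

Yes, they are equivalent — the two output columns agree on all 16 assignments:
Z | Y | W | V | Expression 1 | Expression 2
-------------------------------------------
0 | 0 | 0 | 0 | 0 | 0
0 | 0 | 0 | 1 | 0 | 0
0 | 0 | 1 | 0 | 0 | 0
0 | 0 | 1 | 1 | 0 | 0
0 | 1 | 0 | 0 | 1 | 1
0 | 1 | 0 | 1 | 1 | 1
0 | 1 | 1 | 0 | 1 | 1
0 | 1 | 1 | 1 | 1 | 1
1 | 0 | 0 | 0 | 0 | 0
1 | 0 | 0 | 1 | 0 | 0
1 | 0 | 1 | 0 | 0 | 0
1 | 0 | 1 | 1 | 0 | 0
1 | 1 | 0 | 0 | 1 | 1
1 | 1 | 0 | 1 | 1 | 1
1 | 1 | 1 | 0 | 1 | 1
1 | 1 | 1 | 1 | 1 | 1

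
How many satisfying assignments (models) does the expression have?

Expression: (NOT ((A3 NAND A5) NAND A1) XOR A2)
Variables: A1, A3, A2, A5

Satisfying assignments: (0,0,1,0), (0,0,1,1), (0,1,1,0), (0,1,1,1), (1,0,0,0), (1,0,0,1), (1,1,0,0), (1,1,1,1)
Count: 8 out of 16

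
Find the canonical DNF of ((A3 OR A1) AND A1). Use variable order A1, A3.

(A1 AND NOT A3) OR (A1 AND A3)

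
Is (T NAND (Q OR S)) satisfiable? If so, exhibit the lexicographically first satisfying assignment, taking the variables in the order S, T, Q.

S=0, T=0, Q=0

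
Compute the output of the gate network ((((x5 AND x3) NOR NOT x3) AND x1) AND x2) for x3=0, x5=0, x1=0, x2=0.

Substituting: ((((0 AND 0) NOR NOT 0) AND 0) AND 0)
= 0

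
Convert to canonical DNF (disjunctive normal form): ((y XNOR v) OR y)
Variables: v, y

(NOT v AND NOT y) OR (NOT v AND y) OR (v AND y)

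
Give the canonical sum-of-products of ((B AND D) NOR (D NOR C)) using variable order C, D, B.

Σm(2, 4, 5, 6) = (NOT C AND D AND NOT B) OR (C AND NOT D AND NOT B) OR (C AND NOT D AND B) OR (C AND D AND NOT B)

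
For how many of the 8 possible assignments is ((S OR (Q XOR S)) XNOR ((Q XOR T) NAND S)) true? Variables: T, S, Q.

Satisfying assignments: (0,0,1), (0,1,0), (1,0,1), (1,1,1)
Count: 4 out of 8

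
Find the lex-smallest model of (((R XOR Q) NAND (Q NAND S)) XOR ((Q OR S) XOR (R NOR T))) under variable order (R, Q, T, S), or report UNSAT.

R=0, Q=0, T=0, S=1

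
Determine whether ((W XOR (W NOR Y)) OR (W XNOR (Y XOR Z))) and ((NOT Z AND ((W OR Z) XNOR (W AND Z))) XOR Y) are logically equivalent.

No. Counterexample: with W=0, Z=1, Y=0, Expression 1 = 1 but Expression 2 = 0.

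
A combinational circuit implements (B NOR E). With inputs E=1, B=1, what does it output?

Substituting: (1 NOR 1)
= 0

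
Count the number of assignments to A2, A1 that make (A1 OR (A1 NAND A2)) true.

Satisfying assignments: (0,0), (0,1), (1,0), (1,1)
Count: 4 out of 4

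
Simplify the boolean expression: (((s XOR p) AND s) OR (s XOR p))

By absorption (E OR (E AND v) = E):
= (s XOR p)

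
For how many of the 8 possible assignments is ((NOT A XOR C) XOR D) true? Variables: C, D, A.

Satisfying assignments: (0,0,0), (0,1,1), (1,0,1), (1,1,0)
Count: 4 out of 8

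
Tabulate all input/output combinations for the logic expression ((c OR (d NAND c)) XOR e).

d | c | e | Output
------------------
0 | 0 | 0 | 1
0 | 0 | 1 | 0
0 | 1 | 0 | 1
0 | 1 | 1 | 0
1 | 0 | 0 | 1
1 | 0 | 1 | 0
1 | 1 | 0 | 1
1 | 1 | 1 | 0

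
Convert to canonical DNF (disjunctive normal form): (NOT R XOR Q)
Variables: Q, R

(NOT Q AND NOT R) OR (Q AND R)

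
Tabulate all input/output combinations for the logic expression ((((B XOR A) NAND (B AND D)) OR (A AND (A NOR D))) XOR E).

E | B | A | D | Output
----------------------
0 | 0 | 0 | 0 | 1
0 | 0 | 0 | 1 | 1
0 | 0 | 1 | 0 | 1
0 | 0 | 1 | 1 | 1
0 | 1 | 0 | 0 | 1
0 | 1 | 0 | 1 | 0
0 | 1 | 1 | 0 | 1
0 | 1 | 1 | 1 | 1
1 | 0 | 0 | 0 | 0
1 | 0 | 0 | 1 | 0
1 | 0 | 1 | 0 | 0
1 | 0 | 1 | 1 | 0
1 | 1 | 0 | 0 | 0
1 | 1 | 0 | 1 | 1
1 | 1 | 1 | 0 | 0
1 | 1 | 1 | 1 | 0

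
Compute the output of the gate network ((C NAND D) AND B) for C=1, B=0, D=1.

Substituting: ((1 NAND 1) AND 0)
= 0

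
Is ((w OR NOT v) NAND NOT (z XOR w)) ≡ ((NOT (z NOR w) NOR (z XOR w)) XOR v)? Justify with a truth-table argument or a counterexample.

No. Counterexample: with w=0, v=0, z=0, Expression 1 = 0 but Expression 2 = 1.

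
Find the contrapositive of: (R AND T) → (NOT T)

Contrapositive: T → NOT (R AND T)
Note: A statement and its contrapositive are logically equivalent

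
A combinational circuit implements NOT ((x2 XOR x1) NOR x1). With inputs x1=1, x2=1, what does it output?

Substituting: NOT ((1 XOR 1) NOR 1)
= 1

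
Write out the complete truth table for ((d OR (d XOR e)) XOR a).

d | e | a | Output
------------------
0 | 0 | 0 | 0
0 | 0 | 1 | 1
0 | 1 | 0 | 1
0 | 1 | 1 | 0
1 | 0 | 0 | 1
1 | 0 | 1 | 0
1 | 1 | 0 | 1
1 | 1 | 1 | 0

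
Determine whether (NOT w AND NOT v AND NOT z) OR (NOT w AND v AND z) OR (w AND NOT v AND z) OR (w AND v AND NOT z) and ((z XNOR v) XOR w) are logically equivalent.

Yes, they are equivalent — the two output columns agree on all 8 assignments:
w | v | z | Expression 1 | Expression 2
---------------------------------------
0 | 0 | 0 | 1 | 1
0 | 0 | 1 | 0 | 0
0 | 1 | 0 | 0 | 0
0 | 1 | 1 | 1 | 1
1 | 0 | 0 | 0 | 0
1 | 0 | 1 | 1 | 1
1 | 1 | 0 | 1 | 1
1 | 1 | 1 | 0 | 0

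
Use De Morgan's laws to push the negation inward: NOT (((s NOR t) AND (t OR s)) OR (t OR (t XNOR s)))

NOT ((s NOR t) AND (t OR s)) AND NOT (t OR (t XNOR s))
De Morgan's: NOT(OR of terms) = AND of negations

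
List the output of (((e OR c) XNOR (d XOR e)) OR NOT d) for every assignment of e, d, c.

e | d | c | Output
------------------
0 | 0 | 0 | 1
0 | 0 | 1 | 1
0 | 1 | 0 | 0
0 | 1 | 1 | 1
1 | 0 | 0 | 1
1 | 0 | 1 | 1
1 | 1 | 0 | 0
1 | 1 | 1 | 0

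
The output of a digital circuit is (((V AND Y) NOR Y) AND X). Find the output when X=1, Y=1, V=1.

Substituting: (((1 AND 1) NOR 1) AND 1)
= 0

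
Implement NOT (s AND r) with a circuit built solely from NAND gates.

(((s NAND r) NAND (s NAND r)) NAND ((s NAND r) NAND (s NAND r)))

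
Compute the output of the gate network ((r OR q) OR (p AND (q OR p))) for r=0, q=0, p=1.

Substituting: ((0 OR 0) OR (1 AND (0 OR 1)))
= 1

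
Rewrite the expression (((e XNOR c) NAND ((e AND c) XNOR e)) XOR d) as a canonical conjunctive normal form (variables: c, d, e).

(c OR d OR e) AND (c OR NOT d OR NOT e) AND (NOT c OR d OR NOT e) AND (NOT c OR NOT d OR e)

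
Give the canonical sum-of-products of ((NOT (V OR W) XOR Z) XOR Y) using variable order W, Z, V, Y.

Σm(0, 3, 5, 6, 9, 11, 12, 14) = (NOT W AND NOT Z AND NOT V AND NOT Y) OR (NOT W AND NOT Z AND V AND Y) OR (NOT W AND Z AND NOT V AND Y) OR (NOT W AND Z AND V AND NOT Y) OR (W AND NOT Z AND NOT V AND Y) OR (W AND NOT Z AND V AND Y) OR (W AND Z AND NOT V AND NOT Y) OR (W AND Z AND V AND NOT Y)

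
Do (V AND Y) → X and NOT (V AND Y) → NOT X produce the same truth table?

No, Inverse is not equivalent to original (counterexample: X=0, V=1, Y=1)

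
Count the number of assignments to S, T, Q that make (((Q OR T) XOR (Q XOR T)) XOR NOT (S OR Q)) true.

Satisfying assignments: (0,0,0), (0,1,0), (0,1,1), (1,1,1)
Count: 4 out of 8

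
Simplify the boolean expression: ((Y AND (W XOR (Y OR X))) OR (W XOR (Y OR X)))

By absorption (E OR (E AND v) = E):
= (W XOR (Y OR X))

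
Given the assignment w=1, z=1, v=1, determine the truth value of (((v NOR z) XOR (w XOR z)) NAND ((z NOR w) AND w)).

Substituting: (((1 NOR 1) XOR (1 XOR 1)) NAND ((1 NOR 1) AND 1))
= 1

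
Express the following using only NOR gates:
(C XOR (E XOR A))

((((C NOR ((((E NOR A) NOR (E NOR A)) NOR ((E NOR A) NOR (E NOR A))) NOR ((((E NOR E) NOR (A NOR A)) NOR ((E NOR E) NOR (A NOR A))) NOR (((E NOR E) NOR (A NOR A)) NOR ((E NOR E) NOR (A NOR A)))))) NOR (C NOR ((((E NOR A) NOR (E NOR A)) NOR ((E NOR A) NOR (E NOR A))) NOR ((((E NOR E) NOR (A NOR A)) NOR ((E NOR E) NOR (A NOR A))) NOR (((E NOR E) NOR (A NOR A)) NOR ((E NOR E) NOR (A NOR A))))))) NOR ((C NOR ((((E NOR A) NOR (E NOR A)) NOR ((E NOR A) NOR (E NOR A))) NOR ((((E NOR E) NOR (A NOR A)) NOR ((E NOR E) NOR (A NOR A))) NOR (((E NOR E) NOR (A NOR A)) NOR ((E NOR E) NOR (A NOR A)))))) NOR (C NOR ((((E NOR A) NOR (E NOR A)) NOR ((E NOR A) NOR (E NOR A))) NOR ((((E NOR E) NOR (A NOR A)) NOR ((E NOR E) NOR (A NOR A))) NOR (((E NOR E) NOR (A NOR A)) NOR ((E NOR E) NOR (A NOR A)))))))) NOR ((((C NOR C) NOR (((((E NOR A) NOR (E NOR A)) NOR ((E NOR A) NOR (E NOR A))) NOR ((((E NOR E) NOR (A NOR A)) NOR ((E NOR E) NOR (A NOR A))) NOR (((E NOR E) NOR (A NOR A)) NOR ((E NOR E) NOR (A NOR A))))) NOR ((((E NOR A) NOR (E NOR A)) NOR ((E NOR A) NOR (E NOR A))) NOR ((((E NOR E) NOR (A NOR A)) NOR ((E NOR E) NOR (A NOR A))) NOR (((E NOR E) NOR (A NOR A)) NOR ((E NOR E) NOR (A NOR A))))))) NOR ((C NOR C) NOR (((((E NOR A) NOR (E NOR A)) NOR ((E NOR A) NOR (E NOR A))) NOR ((((E NOR E) NOR (A NOR A)) NOR ((E NOR E) NOR (A NOR A))) NOR (((E NOR E) NOR (A NOR A)) NOR ((E NOR E) NOR (A NOR A))))) NOR ((((E NOR A) NOR (E NOR A)) NOR ((E NOR A) NOR (E NOR A))) NOR ((((E NOR E) NOR (A NOR A)) NOR ((E NOR E) NOR (A NOR A))) NOR (((E NOR E) NOR (A NOR A)) NOR ((E NOR E) NOR (A NOR A)))))))) NOR (((C NOR C) NOR (((((E NOR A) NOR (E NOR A)) NOR ((E NOR A) NOR (E NOR A))) NOR ((((E NOR E) NOR (A NOR A)) NOR ((E NOR E) NOR (A NOR A))) NOR (((E NOR E) NOR (A NOR A)) NOR ((E NOR E) NOR (A NOR A))))) NOR ((((E NOR A) NOR (E NOR A)) NOR ((E NOR A) NOR (E NOR A))) NOR ((((E NOR E) NOR (A NOR A)) NOR ((E NOR E) NOR (A NOR A))) NOR (((E NOR E) NOR (A NOR A)) NOR ((E NOR E) NOR (A NOR A))))))) NOR ((C NOR C) NOR (((((E NOR A) NOR (E NOR A)) NOR ((E NOR A) NOR (E NOR A))) NOR ((((E NOR E) NOR (A NOR A)) NOR ((E NOR E) NOR (A NOR A))) NOR (((E NOR E) NOR (A NOR A)) NOR ((E NOR E) NOR (A NOR A))))) NOR ((((E NOR A) NOR (E NOR A)) NOR ((E NOR A) NOR (E NOR A))) NOR ((((E NOR E) NOR (A NOR A)) NOR ((E NOR E) NOR (A NOR A))) NOR (((E NOR E) NOR (A NOR A)) NOR ((E NOR E) NOR (A NOR A))))))))))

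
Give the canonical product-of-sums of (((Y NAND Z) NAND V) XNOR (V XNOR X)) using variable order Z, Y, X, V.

ΠM(2, 3, 6, 7, 10, 11, 13, 14) = (Z OR Y OR NOT X OR V) AND (Z OR Y OR NOT X OR NOT V) AND (Z OR NOT Y OR NOT X OR V) AND (Z OR NOT Y OR NOT X OR NOT V) AND (NOT Z OR Y OR NOT X OR V) AND (NOT Z OR Y OR NOT X OR NOT V) AND (NOT Z OR NOT Y OR X OR NOT V) AND (NOT Z OR NOT Y OR NOT X OR V)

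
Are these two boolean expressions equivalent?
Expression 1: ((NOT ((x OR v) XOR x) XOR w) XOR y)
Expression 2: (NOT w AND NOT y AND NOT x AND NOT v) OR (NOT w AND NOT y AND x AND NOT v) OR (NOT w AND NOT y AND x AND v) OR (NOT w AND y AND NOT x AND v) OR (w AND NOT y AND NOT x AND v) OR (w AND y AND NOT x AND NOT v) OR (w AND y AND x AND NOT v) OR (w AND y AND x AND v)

Yes, they are equivalent — the two output columns agree on all 16 assignments:
w | y | x | v | Expression 1 | Expression 2
-------------------------------------------
0 | 0 | 0 | 0 | 1 | 1
0 | 0 | 0 | 1 | 0 | 0
0 | 0 | 1 | 0 | 1 | 1
0 | 0 | 1 | 1 | 1 | 1
0 | 1 | 0 | 0 | 0 | 0
0 | 1 | 0 | 1 | 1 | 1
0 | 1 | 1 | 0 | 0 | 0
0 | 1 | 1 | 1 | 0 | 0
1 | 0 | 0 | 0 | 0 | 0
1 | 0 | 0 | 1 | 1 | 1
1 | 0 | 1 | 0 | 0 | 0
1 | 0 | 1 | 1 | 0 | 0
1 | 1 | 0 | 0 | 1 | 1
1 | 1 | 0 | 1 | 0 | 0
1 | 1 | 1 | 0 | 1 | 1
1 | 1 | 1 | 1 | 1 | 1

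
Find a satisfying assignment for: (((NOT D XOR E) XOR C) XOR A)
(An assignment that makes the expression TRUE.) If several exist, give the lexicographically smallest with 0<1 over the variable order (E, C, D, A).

E=0, C=0, D=0, A=0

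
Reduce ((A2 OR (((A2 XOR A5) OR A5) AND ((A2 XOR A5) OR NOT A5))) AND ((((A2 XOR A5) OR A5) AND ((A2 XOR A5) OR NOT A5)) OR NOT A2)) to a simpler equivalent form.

By distribution ((E OR v) AND (E OR NOT v) = E) then distribution ((E OR v) AND (E OR NOT v) = E):
= (A2 XOR A5)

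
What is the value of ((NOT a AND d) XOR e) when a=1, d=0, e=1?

Substituting: ((NOT 1 AND 0) XOR 1)
= 1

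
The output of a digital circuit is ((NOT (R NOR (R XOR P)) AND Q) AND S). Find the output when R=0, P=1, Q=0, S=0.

Substituting: ((NOT (0 NOR (0 XOR 1)) AND 0) AND 0)
= 0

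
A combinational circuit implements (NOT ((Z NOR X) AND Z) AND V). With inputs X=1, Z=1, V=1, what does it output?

Substituting: (NOT ((1 NOR 1) AND 1) AND 1)
= 1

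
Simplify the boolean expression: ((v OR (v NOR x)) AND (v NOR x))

By absorption (E AND (E OR v) = E):
= (v NOR x)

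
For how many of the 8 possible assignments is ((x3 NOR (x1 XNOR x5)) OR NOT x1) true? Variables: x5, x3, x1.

Satisfying assignments: (0,0,0), (0,0,1), (0,1,0), (1,0,0), (1,1,0)
Count: 5 out of 8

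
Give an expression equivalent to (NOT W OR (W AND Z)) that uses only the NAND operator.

(((W NAND W) NAND (W NAND W)) NAND (((W NAND Z) NAND (W NAND Z)) NAND ((W NAND Z) NAND (W NAND Z))))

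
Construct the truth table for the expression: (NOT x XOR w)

x | w | Output
--------------
0 | 0 | 1
0 | 1 | 0
1 | 0 | 0
1 | 1 | 1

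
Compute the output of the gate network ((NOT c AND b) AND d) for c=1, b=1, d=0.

Substituting: ((NOT 1 AND 1) AND 0)
= 0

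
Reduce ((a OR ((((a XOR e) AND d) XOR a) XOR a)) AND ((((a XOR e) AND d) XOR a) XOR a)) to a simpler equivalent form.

By absorption (E AND (E OR v) = E) then XOR self-cancellation ((E XOR v) XOR v = E):
= ((a XOR e) AND d)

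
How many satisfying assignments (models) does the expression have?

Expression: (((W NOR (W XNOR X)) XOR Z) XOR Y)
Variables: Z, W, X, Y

Satisfying assignments: (0,0,0,1), (0,0,1,0), (0,1,0,1), (0,1,1,1), (1,0,0,0), (1,0,1,1), (1,1,0,0), (1,1,1,0)
Count: 8 out of 16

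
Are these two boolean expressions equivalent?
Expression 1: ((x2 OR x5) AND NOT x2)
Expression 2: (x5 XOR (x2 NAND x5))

No. Counterexample: with x5=0, x2=0, Expression 1 = 0 but Expression 2 = 1.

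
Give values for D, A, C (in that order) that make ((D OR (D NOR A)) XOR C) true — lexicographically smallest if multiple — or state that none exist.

D=0, A=0, C=0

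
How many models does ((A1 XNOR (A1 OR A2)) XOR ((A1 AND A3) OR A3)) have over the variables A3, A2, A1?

Satisfying assignments: (0,0,0), (0,0,1), (0,1,1), (1,1,0)
Count: 4 out of 8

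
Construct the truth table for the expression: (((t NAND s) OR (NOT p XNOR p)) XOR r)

s | r | t | p | Output
----------------------
0 | 0 | 0 | 0 | 1
0 | 0 | 0 | 1 | 1
0 | 0 | 1 | 0 | 1
0 | 0 | 1 | 1 | 1
0 | 1 | 0 | 0 | 0
0 | 1 | 0 | 1 | 0
0 | 1 | 1 | 0 | 0
0 | 1 | 1 | 1 | 0
1 | 0 | 0 | 0 | 1
1 | 0 | 0 | 1 | 1
1 | 0 | 1 | 0 | 0
1 | 0 | 1 | 1 | 0
1 | 1 | 0 | 0 | 0
1 | 1 | 0 | 1 | 0
1 | 1 | 1 | 0 | 1
1 | 1 | 1 | 1 | 1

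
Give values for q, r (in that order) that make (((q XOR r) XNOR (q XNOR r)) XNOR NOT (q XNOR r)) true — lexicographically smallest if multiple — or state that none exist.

q=0, r=0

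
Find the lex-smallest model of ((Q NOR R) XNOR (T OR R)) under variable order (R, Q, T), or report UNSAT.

R=0, Q=0, T=1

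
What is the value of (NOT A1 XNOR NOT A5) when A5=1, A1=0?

Substituting: (NOT 0 XNOR NOT 1)
= 0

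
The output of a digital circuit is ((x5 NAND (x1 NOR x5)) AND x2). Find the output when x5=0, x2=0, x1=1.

Substituting: ((0 NAND (1 NOR 0)) AND 0)
= 0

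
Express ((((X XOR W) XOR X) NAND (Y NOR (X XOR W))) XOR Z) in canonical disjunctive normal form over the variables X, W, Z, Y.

(NOT X AND NOT W AND NOT Z AND NOT Y) OR (NOT X AND NOT W AND NOT Z AND Y) OR (NOT X AND W AND NOT Z AND NOT Y) OR (NOT X AND W AND NOT Z AND Y) OR (X AND NOT W AND NOT Z AND NOT Y) OR (X AND NOT W AND NOT Z AND Y) OR (X AND W AND NOT Z AND Y) OR (X AND W AND Z AND NOT Y)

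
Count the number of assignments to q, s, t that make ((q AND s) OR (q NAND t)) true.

Satisfying assignments: (0,0,0), (0,0,1), (0,1,0), (0,1,1), (1,0,0), (1,1,0), (1,1,1)
Count: 7 out of 8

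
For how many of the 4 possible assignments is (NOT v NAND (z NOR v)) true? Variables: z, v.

Satisfying assignments: (0,1), (1,0), (1,1)
Count: 3 out of 4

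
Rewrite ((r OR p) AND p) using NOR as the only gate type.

((((r NOR p) NOR (r NOR p)) NOR ((r NOR p) NOR (r NOR p))) NOR (p NOR p))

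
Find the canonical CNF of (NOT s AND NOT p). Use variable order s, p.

(s OR NOT p) AND (NOT s OR p) AND (NOT s OR NOT p)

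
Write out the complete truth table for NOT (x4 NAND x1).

x1 | x4 | Output
----------------
0 | 0 | 0
0 | 1 | 0
1 | 0 | 0
1 | 1 | 1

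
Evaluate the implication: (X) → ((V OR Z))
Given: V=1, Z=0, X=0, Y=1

Antecedent (X) = 0; consequent ((V OR Z)) = 1.
0 → 1 = 1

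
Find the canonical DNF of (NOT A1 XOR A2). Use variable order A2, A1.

(NOT A2 AND NOT A1) OR (A2 AND A1)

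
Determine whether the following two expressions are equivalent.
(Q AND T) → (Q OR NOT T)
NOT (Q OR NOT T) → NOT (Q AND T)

Yes, Contrapositive is always equivalent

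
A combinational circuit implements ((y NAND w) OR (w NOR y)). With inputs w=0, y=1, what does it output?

Substituting: ((1 NAND 0) OR (0 NOR 1))
= 1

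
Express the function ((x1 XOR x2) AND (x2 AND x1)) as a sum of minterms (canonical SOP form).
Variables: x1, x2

Σm() = FALSE (no minterms)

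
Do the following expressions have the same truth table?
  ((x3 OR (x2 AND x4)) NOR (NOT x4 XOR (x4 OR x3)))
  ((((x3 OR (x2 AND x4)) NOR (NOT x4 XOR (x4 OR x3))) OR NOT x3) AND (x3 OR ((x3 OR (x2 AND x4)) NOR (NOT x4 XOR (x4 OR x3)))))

Yes, they are equivalent — the two output columns agree on all 8 assignments:
x3 | x2 | x4 | Expression 1 | Expression 2
------------------------------------------
0 | 0 | 0 | 0 | 0
0 | 0 | 1 | 0 | 0
0 | 1 | 0 | 0 | 0
0 | 1 | 1 | 0 | 0
1 | 0 | 0 | 0 | 0
1 | 0 | 1 | 0 | 0
1 | 1 | 0 | 0 | 0
1 | 1 | 1 | 0 | 0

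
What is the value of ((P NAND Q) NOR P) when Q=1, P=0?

Substituting: ((0 NAND 1) NOR 0)
= 0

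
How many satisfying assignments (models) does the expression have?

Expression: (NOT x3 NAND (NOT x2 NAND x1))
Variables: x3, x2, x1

Satisfying assignments: (0,0,1), (1,0,0), (1,0,1), (1,1,0), (1,1,1)
Count: 5 out of 8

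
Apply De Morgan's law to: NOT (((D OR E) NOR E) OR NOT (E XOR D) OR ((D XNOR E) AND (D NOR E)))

NOT ((D OR E) NOR E) AND (E XOR D) AND NOT ((D XNOR E) AND (D NOR E))
De Morgan's: NOT(OR of terms) = AND of negations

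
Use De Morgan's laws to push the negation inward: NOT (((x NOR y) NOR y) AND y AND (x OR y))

NOT ((x NOR y) NOR y) OR NOT y OR NOT (x OR y)
De Morgan's: NOT(AND of terms) = OR of negations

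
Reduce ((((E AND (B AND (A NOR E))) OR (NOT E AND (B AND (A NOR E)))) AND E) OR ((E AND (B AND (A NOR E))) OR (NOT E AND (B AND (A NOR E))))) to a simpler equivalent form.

By absorption (E OR (E AND v) = E) then distribution ((E AND v) OR (E AND NOT v) = E):
= (B AND (A NOR E))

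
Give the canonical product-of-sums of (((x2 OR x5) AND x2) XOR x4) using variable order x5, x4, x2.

ΠM(0, 3, 4, 7) = (x5 OR x4 OR x2) AND (x5 OR NOT x4 OR NOT x2) AND (NOT x5 OR x4 OR x2) AND (NOT x5 OR NOT x4 OR NOT x2)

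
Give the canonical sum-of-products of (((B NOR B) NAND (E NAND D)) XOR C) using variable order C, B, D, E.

Σm(3, 4, 5, 6, 7, 8, 9, 10) = (NOT C AND NOT B AND D AND E) OR (NOT C AND B AND NOT D AND NOT E) OR (NOT C AND B AND NOT D AND E) OR (NOT C AND B AND D AND NOT E) OR (NOT C AND B AND D AND E) OR (C AND NOT B AND NOT D AND NOT E) OR (C AND NOT B AND NOT D AND E) OR (C AND NOT B AND D AND NOT E)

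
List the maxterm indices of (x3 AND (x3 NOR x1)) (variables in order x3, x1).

ΠM(0, 1, 2, 3) = (x3 OR x1) AND (x3 OR NOT x1) AND (NOT x3 OR x1) AND (NOT x3 OR NOT x1)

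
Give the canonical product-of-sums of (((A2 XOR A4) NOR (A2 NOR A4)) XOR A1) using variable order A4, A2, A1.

ΠM(0, 2, 4, 7) = (A4 OR A2 OR A1) AND (A4 OR NOT A2 OR A1) AND (NOT A4 OR A2 OR A1) AND (NOT A4 OR NOT A2 OR NOT A1)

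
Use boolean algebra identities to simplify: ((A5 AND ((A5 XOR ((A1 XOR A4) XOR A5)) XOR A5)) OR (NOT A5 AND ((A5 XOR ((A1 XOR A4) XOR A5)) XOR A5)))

By distribution ((E AND v) OR (E AND NOT v) = E) then XOR self-cancellation ((E XOR v) XOR v = E):
= ((A1 XOR A4) XOR A5)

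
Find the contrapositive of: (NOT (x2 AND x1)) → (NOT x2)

Contrapositive: x2 → (x2 AND x1)
Note: A statement and its contrapositive are logically equivalent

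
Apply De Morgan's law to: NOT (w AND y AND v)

NOT w OR NOT y OR NOT v
De Morgan's: NOT(AND of terms) = OR of negations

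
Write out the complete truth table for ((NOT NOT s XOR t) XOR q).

s | t | q | Output
------------------
0 | 0 | 0 | 0
0 | 0 | 1 | 1
0 | 1 | 0 | 1
0 | 1 | 1 | 0
1 | 0 | 0 | 1
1 | 0 | 1 | 0
1 | 1 | 0 | 0
1 | 1 | 1 | 1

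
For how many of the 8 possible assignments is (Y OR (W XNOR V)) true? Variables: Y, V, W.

Satisfying assignments: (0,0,0), (0,1,1), (1,0,0), (1,0,1), (1,1,0), (1,1,1)
Count: 6 out of 8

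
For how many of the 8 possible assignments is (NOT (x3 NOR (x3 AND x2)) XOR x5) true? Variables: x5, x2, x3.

Satisfying assignments: (0,0,1), (0,1,1), (1,0,0), (1,1,0)
Count: 4 out of 8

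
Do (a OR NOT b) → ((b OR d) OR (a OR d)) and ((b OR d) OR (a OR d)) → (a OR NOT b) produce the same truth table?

No, Converse is not equivalent to original (counterexample: a=0, b=0, d=0)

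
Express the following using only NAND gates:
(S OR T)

((S NAND S) NAND (T NAND T))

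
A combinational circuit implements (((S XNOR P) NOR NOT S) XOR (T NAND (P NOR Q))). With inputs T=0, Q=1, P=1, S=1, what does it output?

Substituting: (((1 XNOR 1) NOR NOT 1) XOR (0 NAND (1 NOR 1)))
= 1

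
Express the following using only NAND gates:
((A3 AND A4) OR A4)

((((A3 NAND A4) NAND (A3 NAND A4)) NAND ((A3 NAND A4) NAND (A3 NAND A4))) NAND (A4 NAND A4))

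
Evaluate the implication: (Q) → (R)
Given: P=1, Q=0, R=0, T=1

Antecedent (Q) = 0; consequent (R) = 0.
0 → 0 = 1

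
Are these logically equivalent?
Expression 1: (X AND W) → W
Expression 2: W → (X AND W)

No, Converse is not equivalent to original (counterexample: W=1, X=0)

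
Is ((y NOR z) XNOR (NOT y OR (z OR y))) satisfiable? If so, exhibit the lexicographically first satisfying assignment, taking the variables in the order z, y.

z=0, y=0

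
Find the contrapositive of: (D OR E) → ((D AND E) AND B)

Contrapositive: NOT ((D AND E) AND B) → NOT (D OR E)
Note: A statement and its contrapositive are logically equivalent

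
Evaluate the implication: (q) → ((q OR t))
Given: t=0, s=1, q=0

Antecedent (q) = 0; consequent ((q OR t)) = 0.
0 → 0 = 1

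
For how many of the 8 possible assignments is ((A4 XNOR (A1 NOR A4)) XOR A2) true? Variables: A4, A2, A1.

Satisfying assignments: (0,0,1), (0,1,0), (1,1,0), (1,1,1)
Count: 4 out of 8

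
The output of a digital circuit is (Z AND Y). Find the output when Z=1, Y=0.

Substituting: (1 AND 0)
= 0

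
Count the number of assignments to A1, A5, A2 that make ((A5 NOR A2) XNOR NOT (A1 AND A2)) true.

Satisfying assignments: (0,0,0), (1,0,0), (1,0,1), (1,1,1)
Count: 4 out of 8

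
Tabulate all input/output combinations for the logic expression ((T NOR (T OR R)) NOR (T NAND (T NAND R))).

R | T | Output
--------------
0 | 0 | 0
0 | 1 | 1
1 | 0 | 0
1 | 1 | 0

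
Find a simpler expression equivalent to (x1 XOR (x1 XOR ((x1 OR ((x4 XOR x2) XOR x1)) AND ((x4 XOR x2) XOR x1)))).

By XOR self-cancellation ((E XOR v) XOR v = E) then absorption (E AND (E OR v) = E):
= ((x4 XOR x2) XOR x1)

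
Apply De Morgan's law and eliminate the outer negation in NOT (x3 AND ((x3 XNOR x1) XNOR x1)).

NOT x3 OR NOT ((x3 XNOR x1) XNOR x1)
De Morgan's: NOT(AND of terms) = OR of negations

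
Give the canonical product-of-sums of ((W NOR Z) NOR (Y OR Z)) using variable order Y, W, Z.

ΠM(0, 1, 3, 4, 5, 6, 7) = (Y OR W OR Z) AND (Y OR W OR NOT Z) AND (Y OR NOT W OR NOT Z) AND (NOT Y OR W OR Z) AND (NOT Y OR W OR NOT Z) AND (NOT Y OR NOT W OR Z) AND (NOT Y OR NOT W OR NOT Z)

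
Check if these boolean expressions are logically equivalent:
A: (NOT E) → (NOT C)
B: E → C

No, Inverse is not equivalent to original (counterexample: C=0, E=1)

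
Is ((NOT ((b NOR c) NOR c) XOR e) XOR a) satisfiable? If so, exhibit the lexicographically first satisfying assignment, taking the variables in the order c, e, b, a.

c=0, e=0, b=0, a=0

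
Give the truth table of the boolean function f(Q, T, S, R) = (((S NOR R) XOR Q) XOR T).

Q | T | S | R | Output
----------------------
0 | 0 | 0 | 0 | 1
0 | 0 | 0 | 1 | 0
0 | 0 | 1 | 0 | 0
0 | 0 | 1 | 1 | 0
0 | 1 | 0 | 0 | 0
0 | 1 | 0 | 1 | 1
0 | 1 | 1 | 0 | 1
0 | 1 | 1 | 1 | 1
1 | 0 | 0 | 0 | 0
1 | 0 | 0 | 1 | 1
1 | 0 | 1 | 0 | 1
1 | 0 | 1 | 1 | 1
1 | 1 | 0 | 0 | 1
1 | 1 | 0 | 1 | 0
1 | 1 | 1 | 0 | 0
1 | 1 | 1 | 1 | 0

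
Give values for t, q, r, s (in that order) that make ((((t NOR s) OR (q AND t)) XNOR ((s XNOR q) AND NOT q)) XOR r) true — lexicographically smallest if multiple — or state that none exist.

t=0, q=0, r=0, s=0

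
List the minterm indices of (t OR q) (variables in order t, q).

Σm(1, 2, 3) = (NOT t AND q) OR (t AND NOT q) OR (t AND q)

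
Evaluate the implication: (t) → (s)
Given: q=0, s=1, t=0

Antecedent (t) = 0; consequent (s) = 1.
0 → 1 = 1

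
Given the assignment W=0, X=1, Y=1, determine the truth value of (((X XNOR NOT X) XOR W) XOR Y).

Substituting: (((1 XNOR NOT 1) XOR 0) XOR 1)
= 1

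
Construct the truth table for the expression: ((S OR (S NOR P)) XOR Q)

P | S | Q | Output
------------------
0 | 0 | 0 | 1
0 | 0 | 1 | 0
0 | 1 | 0 | 1
0 | 1 | 1 | 0
1 | 0 | 0 | 0
1 | 0 | 1 | 1
1 | 1 | 0 | 1
1 | 1 | 1 | 0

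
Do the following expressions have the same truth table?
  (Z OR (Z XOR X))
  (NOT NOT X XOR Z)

No. Counterexample: with X=1, Z=1, Expression 1 = 1 but Expression 2 = 0.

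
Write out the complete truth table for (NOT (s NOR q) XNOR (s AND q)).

s | q | Output
--------------
0 | 0 | 1
0 | 1 | 0
1 | 0 | 0
1 | 1 | 1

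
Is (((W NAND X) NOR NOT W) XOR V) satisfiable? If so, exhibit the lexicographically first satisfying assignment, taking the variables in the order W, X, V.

W=0, X=0, V=1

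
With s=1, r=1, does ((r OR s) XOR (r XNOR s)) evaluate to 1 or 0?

Substituting: ((1 OR 1) XOR (1 XNOR 1))
= 0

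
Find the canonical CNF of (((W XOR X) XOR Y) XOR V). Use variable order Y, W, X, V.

(Y OR W OR X OR V) AND (Y OR W OR NOT X OR NOT V) AND (Y OR NOT W OR X OR NOT V) AND (Y OR NOT W OR NOT X OR V) AND (NOT Y OR W OR X OR NOT V) AND (NOT Y OR W OR NOT X OR V) AND (NOT Y OR NOT W OR X OR V) AND (NOT Y OR NOT W OR NOT X OR NOT V)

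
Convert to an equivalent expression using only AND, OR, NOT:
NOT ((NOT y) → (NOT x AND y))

(NOT y) AND NOT (NOT x AND y)
(Negated implication: NOT(A → B) = A AND NOT B)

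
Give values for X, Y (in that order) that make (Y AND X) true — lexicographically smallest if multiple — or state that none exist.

X=1, Y=1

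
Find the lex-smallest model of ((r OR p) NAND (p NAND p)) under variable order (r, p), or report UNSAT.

r=0, p=0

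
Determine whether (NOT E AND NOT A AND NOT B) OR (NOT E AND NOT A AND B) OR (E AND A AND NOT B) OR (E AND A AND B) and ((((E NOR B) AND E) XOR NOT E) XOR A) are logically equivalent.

Yes, they are equivalent — the two output columns agree on all 8 assignments:
E | A | B | Expression 1 | Expression 2
---------------------------------------
0 | 0 | 0 | 1 | 1
0 | 0 | 1 | 1 | 1
0 | 1 | 0 | 0 | 0
0 | 1 | 1 | 0 | 0
1 | 0 | 0 | 0 | 0
1 | 0 | 1 | 0 | 0
1 | 1 | 0 | 1 | 1
1 | 1 | 1 | 1 | 1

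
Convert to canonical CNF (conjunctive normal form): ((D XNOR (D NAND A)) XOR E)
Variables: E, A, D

(E OR A OR D) AND (E OR NOT A OR D) AND (E OR NOT A OR NOT D) AND (NOT E OR A OR NOT D)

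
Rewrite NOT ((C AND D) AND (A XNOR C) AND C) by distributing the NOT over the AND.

NOT (C AND D) OR NOT (A XNOR C) OR NOT C
De Morgan's: NOT(AND of terms) = OR of negations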